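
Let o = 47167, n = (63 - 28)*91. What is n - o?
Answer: -43982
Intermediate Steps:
n = 3185 (n = 35*91 = 3185)
n - o = 3185 - 1*47167 = 3185 - 47167 = -43982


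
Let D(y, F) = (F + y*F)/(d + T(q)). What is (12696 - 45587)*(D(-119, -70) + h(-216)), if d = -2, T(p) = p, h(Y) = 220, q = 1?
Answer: 264443640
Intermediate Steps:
D(y, F) = -F - F*y (D(y, F) = (F + y*F)/(-2 + 1) = (F + F*y)/(-1) = (F + F*y)*(-1) = -F - F*y)
(12696 - 45587)*(D(-119, -70) + h(-216)) = (12696 - 45587)*(-1*(-70)*(1 - 119) + 220) = -32891*(-1*(-70)*(-118) + 220) = -32891*(-8260 + 220) = -32891*(-8040) = 264443640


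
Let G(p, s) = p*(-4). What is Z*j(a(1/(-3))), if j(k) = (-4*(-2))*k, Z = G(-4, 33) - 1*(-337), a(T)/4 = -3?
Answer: -33888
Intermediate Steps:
a(T) = -12 (a(T) = 4*(-3) = -12)
G(p, s) = -4*p
Z = 353 (Z = -4*(-4) - 1*(-337) = 16 + 337 = 353)
j(k) = 8*k
Z*j(a(1/(-3))) = 353*(8*(-12)) = 353*(-96) = -33888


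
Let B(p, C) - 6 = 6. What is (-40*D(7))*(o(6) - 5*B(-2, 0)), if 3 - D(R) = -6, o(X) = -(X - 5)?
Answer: 21960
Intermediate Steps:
B(p, C) = 12 (B(p, C) = 6 + 6 = 12)
o(X) = 5 - X (o(X) = -(-5 + X) = 5 - X)
D(R) = 9 (D(R) = 3 - 1*(-6) = 3 + 6 = 9)
(-40*D(7))*(o(6) - 5*B(-2, 0)) = (-40*9)*((5 - 1*6) - 5*12) = -360*((5 - 6) - 60) = -360*(-1 - 60) = -360*(-61) = 21960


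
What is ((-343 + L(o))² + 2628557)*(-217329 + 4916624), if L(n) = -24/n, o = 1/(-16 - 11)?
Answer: 12789516684690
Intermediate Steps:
o = -1/27 (o = 1/(-27) = -1/27 ≈ -0.037037)
((-343 + L(o))² + 2628557)*(-217329 + 4916624) = ((-343 - 24/(-1/27))² + 2628557)*(-217329 + 4916624) = ((-343 - 24*(-27))² + 2628557)*4699295 = ((-343 + 648)² + 2628557)*4699295 = (305² + 2628557)*4699295 = (93025 + 2628557)*4699295 = 2721582*4699295 = 12789516684690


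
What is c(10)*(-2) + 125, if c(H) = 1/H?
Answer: 624/5 ≈ 124.80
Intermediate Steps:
c(10)*(-2) + 125 = -2/10 + 125 = (⅒)*(-2) + 125 = -⅕ + 125 = 624/5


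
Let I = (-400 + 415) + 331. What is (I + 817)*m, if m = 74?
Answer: 86062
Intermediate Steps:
I = 346 (I = 15 + 331 = 346)
(I + 817)*m = (346 + 817)*74 = 1163*74 = 86062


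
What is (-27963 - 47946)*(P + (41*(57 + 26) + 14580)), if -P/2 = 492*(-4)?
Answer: -1663849371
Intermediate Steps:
P = 3936 (P = -984*(-4) = -2*(-1968) = 3936)
(-27963 - 47946)*(P + (41*(57 + 26) + 14580)) = (-27963 - 47946)*(3936 + (41*(57 + 26) + 14580)) = -75909*(3936 + (41*83 + 14580)) = -75909*(3936 + (3403 + 14580)) = -75909*(3936 + 17983) = -75909*21919 = -1663849371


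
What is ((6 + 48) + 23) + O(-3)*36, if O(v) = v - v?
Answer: 77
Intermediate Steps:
O(v) = 0
((6 + 48) + 23) + O(-3)*36 = ((6 + 48) + 23) + 0*36 = (54 + 23) + 0 = 77 + 0 = 77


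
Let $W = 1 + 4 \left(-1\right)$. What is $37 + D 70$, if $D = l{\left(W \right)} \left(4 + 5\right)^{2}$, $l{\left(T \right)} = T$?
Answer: $-16973$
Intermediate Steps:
$W = -3$ ($W = 1 - 4 = -3$)
$D = -243$ ($D = - 3 \left(4 + 5\right)^{2} = - 3 \cdot 9^{2} = \left(-3\right) 81 = -243$)
$37 + D 70 = 37 - 17010 = -16973$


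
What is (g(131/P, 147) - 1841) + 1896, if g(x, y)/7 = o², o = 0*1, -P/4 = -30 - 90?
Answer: 55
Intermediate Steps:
P = 480 (P = -4*(-30 - 90) = -4*(-120) = 480)
o = 0
g(x, y) = 0 (g(x, y) = 7*0² = 7*0 = 0)
(g(131/P, 147) - 1841) + 1896 = (0 - 1841) + 1896 = -1841 + 1896 = 55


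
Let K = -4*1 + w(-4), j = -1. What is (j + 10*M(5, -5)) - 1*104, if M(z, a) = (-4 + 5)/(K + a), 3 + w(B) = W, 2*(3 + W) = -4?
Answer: -1795/17 ≈ -105.59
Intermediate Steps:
W = -5 (W = -3 + (½)*(-4) = -3 - 2 = -5)
w(B) = -8 (w(B) = -3 - 5 = -8)
K = -12 (K = -4*1 - 8 = -4 - 8 = -12)
M(z, a) = 1/(-12 + a) (M(z, a) = (-4 + 5)/(-12 + a) = 1/(-12 + a))
(j + 10*M(5, -5)) - 1*104 = (-1 + 10/(-12 - 5)) - 1*104 = (-1 + 10/(-17)) - 104 = (-1 + 10*(-1/17)) - 104 = (-1 - 10/17) - 104 = -27/17 - 104 = -1795/17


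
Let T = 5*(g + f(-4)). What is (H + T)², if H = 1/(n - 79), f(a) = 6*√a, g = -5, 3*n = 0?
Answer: -18563024/6241 - 237120*I/79 ≈ -2974.4 - 3001.5*I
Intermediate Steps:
n = 0 (n = (⅓)*0 = 0)
H = -1/79 (H = 1/(0 - 79) = 1/(-79) = -1/79 ≈ -0.012658)
T = -25 + 60*I (T = 5*(-5 + 6*√(-4)) = 5*(-5 + 6*(2*I)) = 5*(-5 + 12*I) = -25 + 60*I ≈ -25.0 + 60.0*I)
(H + T)² = (-1/79 + (-25 + 60*I))² = (-1976/79 + 60*I)²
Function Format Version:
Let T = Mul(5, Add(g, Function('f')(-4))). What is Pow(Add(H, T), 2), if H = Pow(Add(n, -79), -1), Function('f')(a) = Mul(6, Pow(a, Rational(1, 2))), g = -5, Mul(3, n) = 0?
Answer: Add(Rational(-18563024, 6241), Mul(Rational(-237120, 79), I)) ≈ Add(-2974.4, Mul(-3001.5, I))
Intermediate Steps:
n = 0 (n = Mul(Rational(1, 3), 0) = 0)
H = Rational(-1, 79) (H = Pow(Add(0, -79), -1) = Pow(-79, -1) = Rational(-1, 79) ≈ -0.012658)
T = Add(-25, Mul(60, I)) (T = Mul(5, Add(-5, Mul(6, Pow(-4, Rational(1, 2))))) = Mul(5, Add(-5, Mul(6, Mul(2, I)))) = Mul(5, Add(-5, Mul(12, I))) = Add(-25, Mul(60, I)) ≈ Add(-25.000, Mul(60.000, I)))
Pow(Add(H, T), 2) = Pow(Add(Rational(-1, 79), Add(-25, Mul(60, I))), 2) = Pow(Add(Rational(-1976, 79), Mul(60, I)), 2)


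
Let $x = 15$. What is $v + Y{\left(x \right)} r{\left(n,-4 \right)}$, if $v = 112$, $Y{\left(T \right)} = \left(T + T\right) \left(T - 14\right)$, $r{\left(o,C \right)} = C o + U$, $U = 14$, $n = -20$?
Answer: $2932$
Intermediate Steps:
$r{\left(o,C \right)} = 14 + C o$ ($r{\left(o,C \right)} = C o + 14 = 14 + C o$)
$Y{\left(T \right)} = 2 T \left(-14 + T\right)$
$v + Y{\left(x \right)} r{\left(n,-4 \right)} = 112 + 2 \cdot 15 \left(-14 + 15\right) \left(14 - -80\right) = 112 + 2 \cdot 15 \cdot 1 \left(14 + 80\right) = 112 + 30 \cdot 94 = 112 + 2820 = 2932$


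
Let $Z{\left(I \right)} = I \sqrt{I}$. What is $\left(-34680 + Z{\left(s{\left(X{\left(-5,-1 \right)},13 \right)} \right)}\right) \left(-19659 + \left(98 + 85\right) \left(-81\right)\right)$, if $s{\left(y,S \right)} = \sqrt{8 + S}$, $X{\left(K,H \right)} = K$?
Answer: $1195835760 - 34482 \cdot 21^{\frac{3}{4}} \approx 1.1955 \cdot 10^{9}$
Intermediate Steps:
$Z{\left(I \right)} = I^{\frac{3}{2}}$
$\left(-34680 + Z{\left(s{\left(X{\left(-5,-1 \right)},13 \right)} \right)}\right) \left(-19659 + \left(98 + 85\right) \left(-81\right)\right) = \left(-34680 + \left(\sqrt{8 + 13}\right)^{\frac{3}{2}}\right) \left(-19659 + \left(98 + 85\right) \left(-81\right)\right) = \left(-34680 + \left(\sqrt{21}\right)^{\frac{3}{2}}\right) \left(-19659 + 183 \left(-81\right)\right) = \left(-34680 + 21^{\frac{3}{4}}\right) \left(-19659 - 14823\right) = \left(-34680 + 21^{\frac{3}{4}}\right) \left(-34482\right) = 1195835760 - 34482 \cdot 21^{\frac{3}{4}}$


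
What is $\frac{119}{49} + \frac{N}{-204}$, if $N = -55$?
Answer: $\frac{3853}{1428} \approx 2.6982$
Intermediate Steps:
$\frac{119}{49} + \frac{N}{-204} = \frac{119}{49} - \frac{55}{-204} = 119 \cdot \frac{1}{49} - - \frac{55}{204} = \frac{17}{7} + \frac{55}{204} = \frac{3853}{1428}$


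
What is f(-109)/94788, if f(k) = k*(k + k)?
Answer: 11881/47394 ≈ 0.25069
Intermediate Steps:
f(k) = 2*k² (f(k) = k*(2*k) = 2*k²)
f(-109)/94788 = (2*(-109)²)/94788 = (2*11881)*(1/94788) = 23762*(1/94788) = 11881/47394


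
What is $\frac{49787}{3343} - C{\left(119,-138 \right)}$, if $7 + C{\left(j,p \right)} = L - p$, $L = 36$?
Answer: $- \frac{508494}{3343} \approx -152.11$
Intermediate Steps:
$C{\left(j,p \right)} = 29 - p$ ($C{\left(j,p \right)} = -7 - \left(-36 + p\right) = 29 - p$)
$\frac{49787}{3343} - C{\left(119,-138 \right)} = \frac{49787}{3343} - \left(29 - -138\right) = 49787 \cdot \frac{1}{3343} - \left(29 + 138\right) = \frac{49787}{3343} - 167 = - \frac{508494}{3343}$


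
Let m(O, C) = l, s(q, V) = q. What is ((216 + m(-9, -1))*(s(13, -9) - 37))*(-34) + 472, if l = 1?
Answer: 177544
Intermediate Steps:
m(O, C) = 1
((216 + m(-9, -1))*(s(13, -9) - 37))*(-34) + 472 = ((216 + 1)*(13 - 37))*(-34) + 472 = (217*(-24))*(-34) + 472 = -5208*(-34) + 472 = 177072 + 472 = 177544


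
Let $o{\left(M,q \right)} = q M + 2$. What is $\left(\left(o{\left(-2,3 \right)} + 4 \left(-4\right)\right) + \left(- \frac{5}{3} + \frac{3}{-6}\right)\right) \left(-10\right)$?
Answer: $\frac{665}{3} \approx 221.67$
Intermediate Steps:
$o{\left(M,q \right)} = 2 + M q$ ($o{\left(M,q \right)} = M q + 2 = 2 + M q$)
$\left(\left(o{\left(-2,3 \right)} + 4 \left(-4\right)\right) + \left(- \frac{5}{3} + \frac{3}{-6}\right)\right) \left(-10\right) = \left(\left(\left(2 - 6\right) + 4 \left(-4\right)\right) + \left(- \frac{5}{3} + \frac{3}{-6}\right)\right) \left(-10\right) = \left(\left(\left(2 - 6\right) - 16\right) + \left(\left(-5\right) \frac{1}{3} + 3 \left(- \frac{1}{6}\right)\right)\right) \left(-10\right) = \left(\left(-4 - 16\right) - \frac{13}{6}\right) \left(-10\right) = \left(-20 - \frac{13}{6}\right) \left(-10\right) = \left(- \frac{133}{6}\right) \left(-10\right) = \frac{665}{3}$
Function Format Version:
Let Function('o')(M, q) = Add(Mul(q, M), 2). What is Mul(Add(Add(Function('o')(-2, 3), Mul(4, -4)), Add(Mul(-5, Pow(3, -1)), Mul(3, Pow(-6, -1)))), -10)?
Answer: Rational(665, 3) ≈ 221.67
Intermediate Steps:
Function('o')(M, q) = Add(2, Mul(M, q)) (Function('o')(M, q) = Add(Mul(M, q), 2) = Add(2, Mul(M, q)))
Mul(Add(Add(Function('o')(-2, 3), Mul(4, -4)), Add(Mul(-5, Pow(3, -1)), Mul(3, Pow(-6, -1)))), -10) = Mul(Add(Add(Add(2, Mul(-2, 3)), Mul(4, -4)), Add(Mul(-5, Pow(3, -1)), Mul(3, Pow(-6, -1)))), -10) = Mul(Add(Add(Add(2, -6), -16), Add(Mul(-5, Rational(1, 3)), Mul(3, Rational(-1, 6)))), -10) = Mul(Add(Add(-4, -16), Add(Rational(-5, 3), Rational(-1, 2))), -10) = Mul(Add(-20, Rational(-13, 6)), -10) = Mul(Rational(-133, 6), -10) = Rational(665, 3)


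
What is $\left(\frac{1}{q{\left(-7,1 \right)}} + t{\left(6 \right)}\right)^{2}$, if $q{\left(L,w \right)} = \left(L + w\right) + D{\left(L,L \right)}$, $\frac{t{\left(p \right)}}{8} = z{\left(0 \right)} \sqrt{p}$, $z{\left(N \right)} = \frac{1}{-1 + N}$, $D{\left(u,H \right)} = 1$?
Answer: $\frac{9601}{25} + \frac{16 \sqrt{6}}{5} \approx 391.88$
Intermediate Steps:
$t{\left(p \right)} = - 8 \sqrt{p}$ ($t{\left(p \right)} = 8 \frac{\sqrt{p}}{-1 + 0} = 8 \frac{\sqrt{p}}{-1} = 8 \left(- \sqrt{p}\right) = - 8 \sqrt{p}$)
$q{\left(L,w \right)} = 1 + L + w$ ($q{\left(L,w \right)} = \left(L + w\right) + 1 = 1 + L + w$)
$\left(\frac{1}{q{\left(-7,1 \right)}} + t{\left(6 \right)}\right)^{2} = \left(\frac{1}{1 - 7 + 1} - 8 \sqrt{6}\right)^{2} = \left(\frac{1}{-5} - 8 \sqrt{6}\right)^{2} = \left(- \frac{1}{5} - 8 \sqrt{6}\right)^{2}$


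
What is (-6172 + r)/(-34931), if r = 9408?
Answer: -3236/34931 ≈ -0.092640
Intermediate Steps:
(-6172 + r)/(-34931) = (-6172 + 9408)/(-34931) = 3236*(-1/34931) = -3236/34931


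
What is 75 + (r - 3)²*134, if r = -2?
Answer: 3425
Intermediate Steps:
75 + (r - 3)²*134 = 75 + (-2 - 3)²*134 = 75 + (-5)²*134 = 75 + 25*134 = 75 + 3350 = 3425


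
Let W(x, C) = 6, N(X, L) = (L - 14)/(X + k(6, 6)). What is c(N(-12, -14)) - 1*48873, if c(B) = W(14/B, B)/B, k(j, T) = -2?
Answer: -48870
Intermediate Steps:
N(X, L) = (-14 + L)/(-2 + X) (N(X, L) = (L - 14)/(X - 2) = (-14 + L)/(-2 + X))
c(B) = 6/B
c(N(-12, -14)) - 1*48873 = 6/(((-14 - 14)/(-2 - 12))) - 1*48873 = 6/((-28/(-14))) - 48873 = 6/((-1/14*(-28))) - 48873 = 6/2 - 48873 = 6*(1/2) - 48873 = 3 - 48873 = -48870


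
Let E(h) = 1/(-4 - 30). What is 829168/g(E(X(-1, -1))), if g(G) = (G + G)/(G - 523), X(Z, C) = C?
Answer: 7372547272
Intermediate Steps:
E(h) = -1/34 (E(h) = 1/(-34) = -1/34)
g(G) = 2*G/(-523 + G) (g(G) = (2*G)/(-523 + G) = 2*G/(-523 + G))
829168/g(E(X(-1, -1))) = 829168/((2*(-1/34)/(-523 - 1/34))) = 829168/((2*(-1/34)/(-17783/34))) = 829168/((2*(-1/34)*(-34/17783))) = 829168/(2/17783) = 829168*(17783/2) = 7372547272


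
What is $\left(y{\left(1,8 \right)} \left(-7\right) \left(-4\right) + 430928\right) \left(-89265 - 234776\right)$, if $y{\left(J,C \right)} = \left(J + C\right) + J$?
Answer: $-139729071528$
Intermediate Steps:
$y{\left(J,C \right)} = C + 2 J$ ($y{\left(J,C \right)} = \left(C + J\right) + J = C + 2 J$)
$\left(y{\left(1,8 \right)} \left(-7\right) \left(-4\right) + 430928\right) \left(-89265 - 234776\right) = \left(\left(8 + 2 \cdot 1\right) \left(-7\right) \left(-4\right) + 430928\right) \left(-89265 - 234776\right) = \left(\left(8 + 2\right) \left(-7\right) \left(-4\right) + 430928\right) \left(-324041\right) = \left(10 \left(-7\right) \left(-4\right) + 430928\right) \left(-324041\right) = \left(\left(-70\right) \left(-4\right) + 430928\right) \left(-324041\right) = \left(280 + 430928\right) \left(-324041\right) = 431208 \left(-324041\right) = -139729071528$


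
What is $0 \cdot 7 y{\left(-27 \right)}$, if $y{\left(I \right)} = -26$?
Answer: $0$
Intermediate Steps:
$0 \cdot 7 y{\left(-27 \right)} = 0 \cdot 7 \left(-26\right) = 0 \left(-26\right) = 0$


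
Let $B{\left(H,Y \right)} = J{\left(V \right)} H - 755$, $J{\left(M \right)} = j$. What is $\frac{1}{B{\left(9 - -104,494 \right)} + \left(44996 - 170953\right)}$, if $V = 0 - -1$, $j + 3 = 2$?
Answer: $- \frac{1}{126825} \approx -7.8849 \cdot 10^{-6}$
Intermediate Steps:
$j = -1$ ($j = -3 + 2 = -1$)
$V = 1$ ($V = 0 + 1 = 1$)
$J{\left(M \right)} = -1$
$B{\left(H,Y \right)} = -755 - H$ ($B{\left(H,Y \right)} = - H - 755 = -755 - H$)
$\frac{1}{B{\left(9 - -104,494 \right)} + \left(44996 - 170953\right)} = \frac{1}{\left(-755 - \left(9 - -104\right)\right) + \left(44996 - 170953\right)} = \frac{1}{\left(-755 - \left(9 + 104\right)\right) - 125957} = \frac{1}{\left(-755 - 113\right) - 125957} = \frac{1}{-868 - 125957} = \frac{1}{-126825} = - \frac{1}{126825}$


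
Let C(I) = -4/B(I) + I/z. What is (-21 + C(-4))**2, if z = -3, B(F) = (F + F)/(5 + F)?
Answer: 13225/36 ≈ 367.36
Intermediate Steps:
B(F) = 2*F/(5 + F) (B(F) = (2*F)/(5 + F) = 2*F/(5 + F))
C(I) = -I/3 - 2*(5 + I)/I (C(I) = -4*(5 + I)/(2*I) + I/(-3) = -2*(5 + I)/I + I*(-1/3) = -2*(5 + I)/I - I/3 = -I/3 - 2*(5 + I)/I)
(-21 + C(-4))**2 = (-21 + (-2 - 10/(-4) - 1/3*(-4)))**2 = (-21 + (-2 - 10*(-1/4) + 4/3))**2 = (-21 + (-2 + 5/2 + 4/3))**2 = (-21 + 11/6)**2 = (-115/6)**2 = 13225/36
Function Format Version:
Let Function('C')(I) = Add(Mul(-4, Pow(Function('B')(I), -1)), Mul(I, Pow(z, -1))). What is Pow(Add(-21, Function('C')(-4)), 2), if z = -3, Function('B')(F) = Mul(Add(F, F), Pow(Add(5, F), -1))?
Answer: Rational(13225, 36) ≈ 367.36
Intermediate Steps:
Function('B')(F) = Mul(2, F, Pow(Add(5, F), -1)) (Function('B')(F) = Mul(Mul(2, F), Pow(Add(5, F), -1)) = Mul(2, F, Pow(Add(5, F), -1)))
Function('C')(I) = Add(Mul(Rational(-1, 3), I), Mul(-2, Pow(I, -1), Add(5, I))) (Function('C')(I) = Add(Mul(-4, Pow(Mul(2, I, Pow(Add(5, I), -1)), -1)), Mul(I, Pow(-3, -1))) = Add(Mul(-4, Mul(Rational(1, 2), Pow(I, -1), Add(5, I))), Mul(I, Rational(-1, 3))) = Add(Mul(-2, Pow(I, -1), Add(5, I)), Mul(Rational(-1, 3), I)) = Add(Mul(Rational(-1, 3), I), Mul(-2, Pow(I, -1), Add(5, I))))
Pow(Add(-21, Function('C')(-4)), 2) = Pow(Add(-21, Add(-2, Mul(-10, Pow(-4, -1)), Mul(Rational(-1, 3), -4))), 2) = Pow(Add(-21, Add(-2, Mul(-10, Rational(-1, 4)), Rational(4, 3))), 2) = Pow(Add(-21, Add(-2, Rational(5, 2), Rational(4, 3))), 2) = Pow(Add(-21, Rational(11, 6)), 2) = Pow(Rational(-115, 6), 2) = Rational(13225, 36)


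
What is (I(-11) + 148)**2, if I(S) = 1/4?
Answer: 351649/16 ≈ 21978.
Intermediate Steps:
I(S) = 1/4
(I(-11) + 148)**2 = (1/4 + 148)**2 = (593/4)**2 = 351649/16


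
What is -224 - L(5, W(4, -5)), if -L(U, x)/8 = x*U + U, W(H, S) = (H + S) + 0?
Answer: -224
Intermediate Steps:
W(H, S) = H + S
L(U, x) = -8*U - 8*U*x (L(U, x) = -8*(x*U + U) = -8*(U*x + U) = -8*(U + U*x) = -8*U - 8*U*x)
-224 - L(5, W(4, -5)) = -224 - (-8)*5*(1 + (4 - 5)) = -224 - (-8)*5*(1 - 1) = -224 - (-8)*5*0 = -224 - 1*0 = -224 + 0 = -224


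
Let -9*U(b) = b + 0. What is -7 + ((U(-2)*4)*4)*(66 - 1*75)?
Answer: -39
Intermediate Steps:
U(b) = -b/9 (U(b) = -(b + 0)/9 = -b/9)
-7 + ((U(-2)*4)*4)*(66 - 1*75) = -7 + ((-⅑*(-2)*4)*4)*(66 - 1*75) = -7 + (((2/9)*4)*4)*(66 - 75) = -7 + ((8/9)*4)*(-9) = -7 + (32/9)*(-9) = -7 - 32 = -39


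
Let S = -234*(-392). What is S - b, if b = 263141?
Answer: -171413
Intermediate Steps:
S = 91728
S - b = 91728 - 1*263141 = 91728 - 263141 = -171413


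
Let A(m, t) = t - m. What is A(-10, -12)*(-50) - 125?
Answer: -25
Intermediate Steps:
A(-10, -12)*(-50) - 125 = (-12 - 1*(-10))*(-50) - 125 = (-12 + 10)*(-50) - 125 = -2*(-50) - 125 = 100 - 125 = -25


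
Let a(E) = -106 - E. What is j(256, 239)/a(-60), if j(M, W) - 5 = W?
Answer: -122/23 ≈ -5.3043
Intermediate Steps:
j(M, W) = 5 + W
j(256, 239)/a(-60) = (5 + 239)/(-106 - 1*(-60)) = 244/(-106 + 60) = 244/(-46) = 244*(-1/46) = -122/23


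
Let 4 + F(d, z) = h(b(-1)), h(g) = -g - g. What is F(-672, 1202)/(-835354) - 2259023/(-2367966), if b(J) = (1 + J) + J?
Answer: 943544317537/989044934982 ≈ 0.95400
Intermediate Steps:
b(J) = 1 + 2*J
h(g) = -2*g
F(d, z) = -2 (F(d, z) = -4 - 2*(1 + 2*(-1)) = -4 - 2*(1 - 2) = -4 - 2*(-1) = -4 + 2 = -2)
F(-672, 1202)/(-835354) - 2259023/(-2367966) = -2/(-835354) - 2259023/(-2367966) = -2*(-1/835354) - 2259023*(-1/2367966) = 1/417677 + 2259023/2367966 = 943544317537/989044934982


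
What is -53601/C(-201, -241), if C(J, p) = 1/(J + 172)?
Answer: 1554429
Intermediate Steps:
C(J, p) = 1/(172 + J)
-53601/C(-201, -241) = -53601/(1/(172 - 201)) = -53601/(1/(-29)) = -53601/(-1/29) = -53601*(-29) = 1554429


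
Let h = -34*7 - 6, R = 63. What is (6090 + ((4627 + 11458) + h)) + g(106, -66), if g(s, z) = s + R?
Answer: 22100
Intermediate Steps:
h = -244 (h = -238 - 6 = -244)
g(s, z) = 63 + s (g(s, z) = s + 63 = 63 + s)
(6090 + ((4627 + 11458) + h)) + g(106, -66) = (6090 + ((4627 + 11458) - 244)) + (63 + 106) = (6090 + (16085 - 244)) + 169 = (6090 + 15841) + 169 = 21931 + 169 = 22100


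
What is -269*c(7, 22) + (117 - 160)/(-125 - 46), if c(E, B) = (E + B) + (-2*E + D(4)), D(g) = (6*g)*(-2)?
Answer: 1518010/171 ≈ 8877.3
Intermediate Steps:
D(g) = -12*g
c(E, B) = -48 + B - E (c(E, B) = (E + B) + (-2*E - 12*4) = (B + E) + (-2*E - 48) = (B + E) + (-48 - 2*E) = -48 + B - E)
-269*c(7, 22) + (117 - 160)/(-125 - 46) = -269*(-48 + 22 - 1*7) + (117 - 160)/(-125 - 46) = -269*(-48 + 22 - 7) - 43/(-171) = -269*(-33) - 43*(-1/171) = 8877 + 43/171 = 1518010/171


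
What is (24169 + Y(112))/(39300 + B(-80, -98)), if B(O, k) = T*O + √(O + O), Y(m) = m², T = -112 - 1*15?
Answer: 90791249/122314588 - 36713*I*√10/611572940 ≈ 0.74228 - 0.00018983*I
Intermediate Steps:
T = -127 (T = -112 - 15 = -127)
B(O, k) = -127*O + √2*√O (B(O, k) = -127*O + √(O + O) = -127*O + √(2*O) = -127*O + √2*√O)
(24169 + Y(112))/(39300 + B(-80, -98)) = (24169 + 112²)/(39300 + (-127*(-80) + √2*√(-80))) = (24169 + 12544)/(39300 + (10160 + √2*(4*I*√5))) = 36713/(39300 + (10160 + 4*I*√10)) = 36713/(49460 + 4*I*√10)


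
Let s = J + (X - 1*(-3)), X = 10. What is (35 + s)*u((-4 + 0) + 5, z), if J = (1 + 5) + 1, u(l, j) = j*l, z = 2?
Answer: 110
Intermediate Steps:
J = 7 (J = 6 + 1 = 7)
s = 20 (s = 7 + (10 - 1*(-3)) = 7 + (10 + 3) = 7 + 13 = 20)
(35 + s)*u((-4 + 0) + 5, z) = (35 + 20)*(2*((-4 + 0) + 5)) = 55*(2*(-4 + 5)) = 55*(2*1) = 55*2 = 110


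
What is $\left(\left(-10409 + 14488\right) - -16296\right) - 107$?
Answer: $20268$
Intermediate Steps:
$\left(\left(-10409 + 14488\right) - -16296\right) - 107 = \left(4079 + 16296\right) - 107 = 20375 - 107 = 20268$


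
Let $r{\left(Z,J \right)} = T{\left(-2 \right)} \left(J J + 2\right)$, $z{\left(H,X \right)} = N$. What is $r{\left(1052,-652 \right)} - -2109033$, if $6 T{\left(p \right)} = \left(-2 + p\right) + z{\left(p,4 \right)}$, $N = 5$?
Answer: $2179884$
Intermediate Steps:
$z{\left(H,X \right)} = 5$
$T{\left(p \right)} = \frac{1}{2} + \frac{p}{6}$ ($T{\left(p \right)} = \frac{\left(-2 + p\right) + 5}{6} = \frac{3 + p}{6} = \frac{1}{2} + \frac{p}{6}$)
$r{\left(Z,J \right)} = \frac{1}{3} + \frac{J^{2}}{6}$ ($r{\left(Z,J \right)} = \left(\frac{1}{2} + \frac{1}{6} \left(-2\right)\right) \left(J J + 2\right) = \left(\frac{1}{2} - \frac{1}{3}\right) \left(J^{2} + 2\right) = \frac{2 + J^{2}}{6} = \frac{1}{3} + \frac{J^{2}}{6}$)
$r{\left(1052,-652 \right)} - -2109033 = \left(\frac{1}{3} + \frac{\left(-652\right)^{2}}{6}\right) - -2109033 = \left(\frac{1}{3} + \frac{1}{6} \cdot 425104\right) + 2109033 = \left(\frac{1}{3} + \frac{212552}{3}\right) + 2109033 = 70851 + 2109033 = 2179884$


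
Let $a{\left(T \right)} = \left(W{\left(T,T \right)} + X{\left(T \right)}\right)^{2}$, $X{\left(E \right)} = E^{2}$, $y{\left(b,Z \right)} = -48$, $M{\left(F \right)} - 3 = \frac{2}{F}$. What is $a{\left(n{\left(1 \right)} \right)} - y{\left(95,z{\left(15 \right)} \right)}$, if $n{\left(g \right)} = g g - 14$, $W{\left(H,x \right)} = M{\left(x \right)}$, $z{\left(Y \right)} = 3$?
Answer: $\frac{4998868}{169} \approx 29579.0$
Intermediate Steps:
$M{\left(F \right)} = 3 + \frac{2}{F}$
$W{\left(H,x \right)} = 3 + \frac{2}{x}$
$n{\left(g \right)} = -14 + g^{2}$ ($n{\left(g \right)} = g^{2} - 14 = -14 + g^{2}$)
$a{\left(T \right)} = \left(3 + T^{2} + \frac{2}{T}\right)^{2}$ ($a{\left(T \right)} = \left(\left(3 + \frac{2}{T}\right) + T^{2}\right)^{2} = \left(3 + T^{2} + \frac{2}{T}\right)^{2}$)
$a{\left(n{\left(1 \right)} \right)} - y{\left(95,z{\left(15 \right)} \right)} = \frac{\left(2 + \left(-14 + 1^{2}\right)^{3} + 3 \left(-14 + 1^{2}\right)\right)^{2}}{\left(-14 + 1^{2}\right)^{2}} - -48 = \frac{\left(2 + \left(-14 + 1\right)^{3} + 3 \left(-14 + 1\right)\right)^{2}}{\left(-14 + 1\right)^{2}} + 48 = \frac{\left(2 + \left(-13\right)^{3} + 3 \left(-13\right)\right)^{2}}{169} + 48 = \frac{\left(2 - 2197 - 39\right)^{2}}{169} + 48 = \frac{\left(-2234\right)^{2}}{169} + 48 = \frac{1}{169} \cdot 4990756 + 48 = \frac{4990756}{169} + 48 = \frac{4998868}{169}$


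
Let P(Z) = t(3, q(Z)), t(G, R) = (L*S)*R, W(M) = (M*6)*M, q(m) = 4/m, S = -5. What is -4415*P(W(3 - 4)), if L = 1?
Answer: 44150/3 ≈ 14717.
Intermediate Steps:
W(M) = 6*M² (W(M) = (6*M)*M = 6*M²)
t(G, R) = -5*R (t(G, R) = (1*(-5))*R = -5*R)
P(Z) = -20/Z
-4415*P(W(3 - 4)) = -(-88300)/(6*(3 - 4)²) = -(-88300)/(6*(-1)²) = -(-88300)/(6*1) = -(-88300)/6 = -4415*(-10/3) = 44150/3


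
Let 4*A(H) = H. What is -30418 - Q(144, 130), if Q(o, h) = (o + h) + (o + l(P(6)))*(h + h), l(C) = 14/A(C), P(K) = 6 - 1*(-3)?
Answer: -627748/9 ≈ -69750.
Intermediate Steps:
A(H) = H/4
P(K) = 9 (P(K) = 6 + 3 = 9)
l(C) = 56/C (l(C) = 14/((C/4)) = 14*(4/C) = 56/C)
Q(o, h) = h + o + 2*h*(56/9 + o) (Q(o, h) = (o + h) + (o + 56/9)*(h + h) = (h + o) + (o + 56*(1/9))*(2*h) = (h + o) + (o + 56/9)*(2*h) = (h + o) + (56/9 + o)*(2*h) = (h + o) + 2*h*(56/9 + o) = h + o + 2*h*(56/9 + o))
-30418 - Q(144, 130) = -30418 - (144 + (121/9)*130 + 2*130*144) = -30418 - (144 + 15730/9 + 37440) = -30418 - 1*353986/9 = -30418 - 353986/9 = -627748/9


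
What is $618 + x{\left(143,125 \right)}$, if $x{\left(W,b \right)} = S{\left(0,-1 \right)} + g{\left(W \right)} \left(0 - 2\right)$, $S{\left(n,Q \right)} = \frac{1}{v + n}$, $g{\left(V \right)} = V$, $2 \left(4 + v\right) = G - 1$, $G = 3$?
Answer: $\frac{995}{3} \approx 331.67$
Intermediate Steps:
$v = -3$ ($v = -4 + \frac{3 - 1}{2} = -4 + \frac{1}{2} \cdot 2 = -4 + 1 = -3$)
$S{\left(n,Q \right)} = \frac{1}{-3 + n}$
$x{\left(W,b \right)} = - \frac{1}{3} - 2 W$ ($x{\left(W,b \right)} = \frac{1}{-3 + 0} + W \left(0 - 2\right) = \frac{1}{-3} + W \left(-2\right) = - \frac{1}{3} - 2 W$)
$618 + x{\left(143,125 \right)} = 618 - \frac{859}{3} = \frac{995}{3}$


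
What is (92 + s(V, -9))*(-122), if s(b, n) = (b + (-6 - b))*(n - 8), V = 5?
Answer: -23668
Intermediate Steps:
s(b, n) = 48 - 6*n (s(b, n) = -6*(-8 + n) = 48 - 6*n)
(92 + s(V, -9))*(-122) = (92 + (48 - 6*(-9)))*(-122) = (92 + (48 + 54))*(-122) = (92 + 102)*(-122) = 194*(-122) = -23668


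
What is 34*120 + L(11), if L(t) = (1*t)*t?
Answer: 4201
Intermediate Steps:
L(t) = t² (L(t) = t*t = t²)
34*120 + L(11) = 34*120 + 11² = 4080 + 121 = 4201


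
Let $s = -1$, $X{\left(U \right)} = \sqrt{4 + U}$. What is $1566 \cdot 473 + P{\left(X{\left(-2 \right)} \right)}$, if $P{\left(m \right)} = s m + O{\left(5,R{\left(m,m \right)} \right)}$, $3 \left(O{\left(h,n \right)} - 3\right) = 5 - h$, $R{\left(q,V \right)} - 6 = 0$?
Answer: $740721 - \sqrt{2} \approx 7.4072 \cdot 10^{5}$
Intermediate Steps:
$R{\left(q,V \right)} = 6$ ($R{\left(q,V \right)} = 6 + 0 = 6$)
$O{\left(h,n \right)} = \frac{14}{3} - \frac{h}{3}$ ($O{\left(h,n \right)} = 3 + \frac{5 - h}{3} = 3 - \left(- \frac{5}{3} + \frac{h}{3}\right) = \frac{14}{3} - \frac{h}{3}$)
$P{\left(m \right)} = 3 - m$ ($P{\left(m \right)} = - m + \left(\frac{14}{3} - \frac{5}{3}\right) = - m + 3 = 3 - m$)
$1566 \cdot 473 + P{\left(X{\left(-2 \right)} \right)} = 1566 \cdot 473 + \left(3 - \sqrt{4 - 2}\right) = 740718 + \left(3 - \sqrt{2}\right) = 740721 - \sqrt{2}$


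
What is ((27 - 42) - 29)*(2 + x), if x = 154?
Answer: -6864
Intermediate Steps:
((27 - 42) - 29)*(2 + x) = ((27 - 42) - 29)*(2 + 154) = (-15 - 29)*156 = -44*156 = -6864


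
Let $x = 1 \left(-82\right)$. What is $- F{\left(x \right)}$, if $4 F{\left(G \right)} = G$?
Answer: $\frac{41}{2} \approx 20.5$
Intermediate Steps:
$x = -82$
$F{\left(G \right)} = \frac{G}{4}$
$- F{\left(x \right)} = - \frac{-82}{4} = \left(-1\right) \left(- \frac{41}{2}\right) = \frac{41}{2}$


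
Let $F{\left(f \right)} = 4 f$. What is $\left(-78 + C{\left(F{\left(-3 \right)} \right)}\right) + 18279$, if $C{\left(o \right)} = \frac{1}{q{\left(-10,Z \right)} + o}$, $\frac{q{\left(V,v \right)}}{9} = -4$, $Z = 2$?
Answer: $\frac{873647}{48} \approx 18201.0$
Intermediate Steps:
$q{\left(V,v \right)} = -36$ ($q{\left(V,v \right)} = 9 \left(-4\right) = -36$)
$C{\left(o \right)} = \frac{1}{-36 + o}$
$\left(-78 + C{\left(F{\left(-3 \right)} \right)}\right) + 18279 = \left(-78 + \frac{1}{-36 + 4 \left(-3\right)}\right) + 18279 = \left(-78 + \frac{1}{-36 - 12}\right) + 18279 = \left(-78 + \frac{1}{-48}\right) + 18279 = \left(-78 - \frac{1}{48}\right) + 18279 = - \frac{3745}{48} + 18279 = \frac{873647}{48}$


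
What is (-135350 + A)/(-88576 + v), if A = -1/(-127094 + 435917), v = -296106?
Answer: 41799193051/118798649286 ≈ 0.35185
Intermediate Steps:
A = -1/308823 ≈ -3.2381e-6
(-135350 + A)/(-88576 + v) = (-135350 - 1/308823)/(-88576 - 296106) = -41799193051/308823/(-384682) = -41799193051/308823*(-1/384682) = 41799193051/118798649286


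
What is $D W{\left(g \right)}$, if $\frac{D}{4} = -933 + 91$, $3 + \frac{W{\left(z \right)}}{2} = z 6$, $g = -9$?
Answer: $383952$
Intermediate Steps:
$W{\left(z \right)} = -6 + 12 z$ ($W{\left(z \right)} = -6 + 2 z 6 = -6 + 2 \cdot 6 z = -6 + 12 z$)
$D = -3368$ ($D = 4 \left(-933 + 91\right) = 4 \left(-842\right) = -3368$)
$D W{\left(g \right)} = - 3368 \left(-6 + 12 \left(-9\right)\right) = - 3368 \left(-6 - 108\right) = \left(-3368\right) \left(-114\right) = 383952$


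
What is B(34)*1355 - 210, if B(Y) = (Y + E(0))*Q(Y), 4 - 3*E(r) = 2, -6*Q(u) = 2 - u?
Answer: 2252830/9 ≈ 2.5031e+5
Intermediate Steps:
Q(u) = -1/3 + u/6 (Q(u) = -(2 - u)/6 = -1/3 + u/6)
E(r) = 2/3 (E(r) = 4/3 - 1/3*2 = 4/3 - 2/3 = 2/3)
B(Y) = (-1/3 + Y/6)*(2/3 + Y) (B(Y) = (Y + 2/3)*(-1/3 + Y/6) = (2/3 + Y)*(-1/3 + Y/6) = (-1/3 + Y/6)*(2/3 + Y))
B(34)*1355 - 210 = ((-2 + 34)*(2 + 3*34)/18)*1355 - 210 = ((1/18)*32*(2 + 102))*1355 - 210 = ((1/18)*32*104)*1355 - 210 = (1664/9)*1355 - 210 = 2254720/9 - 210 = 2252830/9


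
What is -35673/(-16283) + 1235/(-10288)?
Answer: 346894319/167519504 ≈ 2.0708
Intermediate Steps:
-35673/(-16283) + 1235/(-10288) = -35673*(-1/16283) + 1235*(-1/10288) = 35673/16283 - 1235/10288 = 346894319/167519504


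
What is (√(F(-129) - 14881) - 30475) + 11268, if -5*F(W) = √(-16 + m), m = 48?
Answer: -19207 + I*√(372025 + 20*√2)/5 ≈ -19207.0 + 121.99*I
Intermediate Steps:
F(W) = -4*√2/5 (F(W) = -√(-16 + 48)/5 = -4*√2/5)
(√(F(-129) - 14881) - 30475) + 11268 = (√(-4*√2/5 - 14881) - 30475) + 11268 = (√(-14881 - 4*√2/5) - 30475) + 11268 = (-30475 + √(-14881 - 4*√2/5)) + 11268 = -19207 + √(-14881 - 4*√2/5)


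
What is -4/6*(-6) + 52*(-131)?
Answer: -6808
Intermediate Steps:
-4/6*(-6) + 52*(-131) = -4*⅙*(-6) - 6812 = -⅔*(-6) - 6812 = 4 - 6812 = -6808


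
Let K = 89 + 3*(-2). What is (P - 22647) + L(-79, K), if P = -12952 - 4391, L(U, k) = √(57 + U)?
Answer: -39990 + I*√22 ≈ -39990.0 + 4.6904*I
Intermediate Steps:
K = 83 (K = 89 - 6 = 83)
P = -17343
(P - 22647) + L(-79, K) = (-17343 - 22647) + √(57 - 79) = -39990 + √(-22) = -39990 + I*√22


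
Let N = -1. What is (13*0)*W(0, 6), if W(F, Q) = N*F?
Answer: 0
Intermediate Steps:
W(F, Q) = -F
(13*0)*W(0, 6) = (13*0)*(-1*0) = 0*0 = 0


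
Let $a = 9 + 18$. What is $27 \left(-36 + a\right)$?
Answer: $-243$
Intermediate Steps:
$a = 27$
$27 \left(-36 + a\right) = 27 \left(-36 + 27\right) = 27 \left(-9\right) = -243$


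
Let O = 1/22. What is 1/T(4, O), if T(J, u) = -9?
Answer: -⅑ ≈ -0.11111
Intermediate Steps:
O = 1/22 ≈ 0.045455
1/T(4, O) = 1/(-9) = -⅑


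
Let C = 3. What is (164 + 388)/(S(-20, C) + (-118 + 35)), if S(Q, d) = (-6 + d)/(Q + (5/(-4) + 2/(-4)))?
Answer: -5336/801 ≈ -6.6617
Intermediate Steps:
S(Q, d) = (-6 + d)/(-7/4 + Q) (S(Q, d) = (-6 + d)/(Q + (5*(-¼) + 2*(-¼))) = (-6 + d)/(Q + (-5/4 - ½)) = (-6 + d)/(Q - 7/4) = (-6 + d)/(-7/4 + Q))
(164 + 388)/(S(-20, C) + (-118 + 35)) = (164 + 388)/(4*(-6 + 3)/(-7 + 4*(-20)) + (-118 + 35)) = 552/(4*(-3)/(-7 - 80) - 83) = 552/(4*(-3)/(-87) - 83) = 552/(4*(-1/87)*(-3) - 83) = 552/(4/29 - 83) = 552/(-2403/29) = 552*(-29/2403) = -5336/801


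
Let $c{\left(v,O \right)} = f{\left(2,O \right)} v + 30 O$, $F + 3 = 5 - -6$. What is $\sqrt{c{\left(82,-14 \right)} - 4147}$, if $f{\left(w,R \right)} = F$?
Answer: $i \sqrt{3911} \approx 62.538 i$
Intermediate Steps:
$F = 8$ ($F = -3 + \left(5 - -6\right) = -3 + \left(5 + 6\right) = -3 + 11 = 8$)
$f{\left(w,R \right)} = 8$
$c{\left(v,O \right)} = 8 v + 30 O$
$\sqrt{c{\left(82,-14 \right)} - 4147} = \sqrt{\left(8 \cdot 82 + 30 \left(-14\right)\right) - 4147} = \sqrt{\left(656 - 420\right) - 4147} = \sqrt{236 - 4147} = \sqrt{-3911} = i \sqrt{3911}$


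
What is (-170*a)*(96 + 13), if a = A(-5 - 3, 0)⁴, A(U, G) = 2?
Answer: -296480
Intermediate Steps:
a = 16 (a = 2⁴ = 16)
(-170*a)*(96 + 13) = (-170*16)*(96 + 13) = -2720*109 = -296480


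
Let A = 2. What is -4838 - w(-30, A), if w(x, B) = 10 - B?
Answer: -4846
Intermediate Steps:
-4838 - w(-30, A) = -4838 - (10 - 1*2) = -4838 - (10 - 2) = -4838 - 1*8 = -4838 - 8 = -4846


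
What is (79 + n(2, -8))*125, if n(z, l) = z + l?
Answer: 9125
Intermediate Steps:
n(z, l) = l + z
(79 + n(2, -8))*125 = (79 + (-8 + 2))*125 = (79 - 6)*125 = 73*125 = 9125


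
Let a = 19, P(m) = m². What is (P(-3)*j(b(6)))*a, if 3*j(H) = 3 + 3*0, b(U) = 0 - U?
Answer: 171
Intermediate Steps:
b(U) = -U
j(H) = 1 (j(H) = (3 + 3*0)/3 = (3 + 0)/3 = (⅓)*3 = 1)
(P(-3)*j(b(6)))*a = ((-3)²*1)*19 = (9*1)*19 = 9*19 = 171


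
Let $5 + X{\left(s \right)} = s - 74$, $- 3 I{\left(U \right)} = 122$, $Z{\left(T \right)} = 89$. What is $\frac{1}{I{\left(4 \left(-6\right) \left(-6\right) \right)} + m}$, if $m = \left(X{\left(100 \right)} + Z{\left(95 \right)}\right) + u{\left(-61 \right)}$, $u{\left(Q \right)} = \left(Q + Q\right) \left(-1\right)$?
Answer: $\frac{3}{574} \approx 0.0052265$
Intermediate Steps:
$I{\left(U \right)} = - \frac{122}{3}$ ($I{\left(U \right)} = \left(- \frac{1}{3}\right) 122 = - \frac{122}{3}$)
$X{\left(s \right)} = -79 + s$ ($X{\left(s \right)} = -5 + \left(s - 74\right) = -5 + \left(-74 + s\right) = -79 + s$)
$u{\left(Q \right)} = - 2 Q$ ($u{\left(Q \right)} = 2 Q \left(-1\right) = - 2 Q$)
$m = 232$ ($m = \left(\left(-79 + 100\right) + 89\right) - -122 = \left(21 + 89\right) + 122 = 110 + 122 = 232$)
$\frac{1}{I{\left(4 \left(-6\right) \left(-6\right) \right)} + m} = \frac{1}{- \frac{122}{3} + 232} = \frac{1}{\frac{574}{3}} = \frac{3}{574}$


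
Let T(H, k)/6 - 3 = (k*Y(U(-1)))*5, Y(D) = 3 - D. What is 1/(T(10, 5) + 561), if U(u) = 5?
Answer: 1/279 ≈ 0.0035842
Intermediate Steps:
T(H, k) = 18 - 60*k (T(H, k) = 18 + 6*((k*(3 - 1*5))*5) = 18 + 6*((k*(3 - 5))*5) = 18 + 6*((k*(-2))*5) = 18 + 6*(-2*k*5) = 18 + 6*(-10*k) = 18 - 60*k)
1/(T(10, 5) + 561) = 1/((18 - 60*5) + 561) = 1/((18 - 300) + 561) = 1/(-282 + 561) = 1/279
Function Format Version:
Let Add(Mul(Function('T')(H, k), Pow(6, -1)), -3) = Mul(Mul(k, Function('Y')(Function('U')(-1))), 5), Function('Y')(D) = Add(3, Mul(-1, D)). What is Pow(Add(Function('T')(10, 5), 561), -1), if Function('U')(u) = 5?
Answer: Rational(1, 279) ≈ 0.0035842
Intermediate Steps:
Function('T')(H, k) = Add(18, Mul(-60, k)) (Function('T')(H, k) = Add(18, Mul(6, Mul(Mul(k, Add(3, Mul(-1, 5))), 5))) = Add(18, Mul(6, Mul(Mul(k, Add(3, -5)), 5))) = Add(18, Mul(6, Mul(Mul(k, -2), 5))) = Add(18, Mul(6, Mul(Mul(-2, k), 5))) = Add(18, Mul(6, Mul(-10, k))) = Add(18, Mul(-60, k)))
Pow(Add(Function('T')(10, 5), 561), -1) = Pow(Add(Add(18, Mul(-60, 5)), 561), -1) = Pow(Add(Add(18, -300), 561), -1) = Pow(Add(-282, 561), -1) = Pow(279, -1) = Rational(1, 279)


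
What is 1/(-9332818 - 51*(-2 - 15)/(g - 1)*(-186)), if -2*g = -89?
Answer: -29/270759230 ≈ -1.0711e-7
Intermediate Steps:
g = 89/2 (g = -1/2*(-89) = 89/2 ≈ 44.500)
1/(-9332818 - 51*(-2 - 15)/(g - 1)*(-186)) = 1/(-9332818 - 51*(-2 - 15)/(89/2 - 1)*(-186)) = 1/(-9332818 - (-867)/87/2*(-186)) = 1/(-9332818 - (-867)*2/87*(-186)) = 1/(-9332818 - 51*(-34/87)*(-186)) = 1/(-9332818 + (578/29)*(-186)) = 1/(-9332818 - 107508/29) = 1/(-270759230/29) = -29/270759230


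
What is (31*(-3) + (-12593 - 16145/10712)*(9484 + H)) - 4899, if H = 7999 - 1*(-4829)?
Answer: -376277259117/1339 ≈ -2.8101e+8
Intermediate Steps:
H = 12828 (H = 7999 + 4829 = 12828)
(31*(-3) + (-12593 - 16145/10712)*(9484 + H)) - 4899 = (31*(-3) + (-12593 - 16145/10712)*(9484 + 12828)) - 4899 = (-93 + (-12593 - 16145*1/10712)*22312) - 4899 = (-93 + (-12593 - 16145/10712)*22312) - 4899 = (-93 - 134912361/10712*22312) - 4899 = (-93 - 376270574829/1339) - 4899 = -376270699356/1339 - 4899 = -376277259117/1339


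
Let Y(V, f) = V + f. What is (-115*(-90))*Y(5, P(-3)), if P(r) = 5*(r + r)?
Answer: -258750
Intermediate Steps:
P(r) = 10*r (P(r) = 5*(2*r) = 10*r)
(-115*(-90))*Y(5, P(-3)) = (-115*(-90))*(5 + 10*(-3)) = 10350*(5 - 30) = 10350*(-25) = -258750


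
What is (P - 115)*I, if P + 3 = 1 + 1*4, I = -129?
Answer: 14577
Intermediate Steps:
P = 2 (P = -3 + (1 + 1*4) = -3 + (1 + 4) = -3 + 5 = 2)
(P - 115)*I = (2 - 115)*(-129) = -113*(-129) = 14577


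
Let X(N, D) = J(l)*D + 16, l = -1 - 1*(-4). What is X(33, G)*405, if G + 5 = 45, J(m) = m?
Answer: 55080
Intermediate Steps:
l = 3 (l = -1 + 4 = 3)
G = 40 (G = -5 + 45 = 40)
X(N, D) = 16 + 3*D (X(N, D) = 3*D + 16 = 16 + 3*D)
X(33, G)*405 = (16 + 3*40)*405 = (16 + 120)*405 = 136*405 = 55080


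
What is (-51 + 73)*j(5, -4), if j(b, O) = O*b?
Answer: -440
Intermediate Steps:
(-51 + 73)*j(5, -4) = (-51 + 73)*(-4*5) = 22*(-20) = -440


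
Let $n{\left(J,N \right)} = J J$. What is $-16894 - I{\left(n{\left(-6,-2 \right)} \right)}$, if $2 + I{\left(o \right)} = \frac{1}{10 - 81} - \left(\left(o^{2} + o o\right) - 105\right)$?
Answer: $- \frac{1022754}{71} \approx -14405.0$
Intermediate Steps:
$n{\left(J,N \right)} = J^{2}$
$I{\left(o \right)} = \frac{7312}{71} - 2 o^{2}$ ($I{\left(o \right)} = -2 - \left(-105 + o^{2} - \frac{1}{10 - 81} + o o\right) = -2 - \left(-105 + \frac{1}{71} + 2 o^{2}\right) = -2 - \left(- \frac{7454}{71} + 2 o^{2}\right) = \frac{7312}{71} - 2 o^{2}$)
$-16894 - I{\left(n{\left(-6,-2 \right)} \right)} = -16894 - \left(\frac{7312}{71} - 2 \left(\left(-6\right)^{2}\right)^{2}\right) = -16894 - \left(\frac{7312}{71} - 2 \cdot 36^{2}\right) = -16894 - \left(\frac{7312}{71} - 2592\right) = -16894 - - \frac{176720}{71} = -16894 + \frac{176720}{71} = - \frac{1022754}{71}$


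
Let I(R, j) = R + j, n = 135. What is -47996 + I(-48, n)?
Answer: -47909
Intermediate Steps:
-47996 + I(-48, n) = -47996 + (-48 + 135) = -47996 + 87 = -47909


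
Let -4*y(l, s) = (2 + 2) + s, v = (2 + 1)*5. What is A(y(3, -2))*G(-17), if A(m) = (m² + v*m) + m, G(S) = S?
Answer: 527/4 ≈ 131.75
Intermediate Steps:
v = 15 (v = 3*5 = 15)
y(l, s) = -1 - s/4 (y(l, s) = -((2 + 2) + s)/4 = -(4 + s)/4 = -1 - s/4)
A(m) = m² + 16*m (A(m) = (m² + 15*m) + m = m² + 16*m)
A(y(3, -2))*G(-17) = ((-1 - ¼*(-2))*(16 + (-1 - ¼*(-2))))*(-17) = ((-1 + ½)*(16 + (-1 + ½)))*(-17) = -(16 - ½)/2*(-17) = -½*31/2*(-17) = -31/4*(-17) = 527/4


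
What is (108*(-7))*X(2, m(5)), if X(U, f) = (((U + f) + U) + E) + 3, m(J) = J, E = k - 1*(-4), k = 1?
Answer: -12852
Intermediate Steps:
E = 5 (E = 1 - 1*(-4) = 1 + 4 = 5)
X(U, f) = 8 + f + 2*U (X(U, f) = (((U + f) + U) + 5) + 3 = ((f + 2*U) + 5) + 3 = (5 + f + 2*U) + 3 = 8 + f + 2*U)
(108*(-7))*X(2, m(5)) = (108*(-7))*(8 + 5 + 2*2) = -756*(8 + 5 + 4) = -756*17 = -12852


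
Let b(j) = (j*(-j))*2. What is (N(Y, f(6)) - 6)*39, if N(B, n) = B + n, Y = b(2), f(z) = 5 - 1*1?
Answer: -390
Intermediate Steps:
f(z) = 4 (f(z) = 5 - 1 = 4)
b(j) = -2*j² (b(j) = -j²*2 = -2*j²)
Y = -8 (Y = -2*2² = -2*4 = -8)
(N(Y, f(6)) - 6)*39 = ((-8 + 4) - 6)*39 = (-4 - 6)*39 = -10*39 = -390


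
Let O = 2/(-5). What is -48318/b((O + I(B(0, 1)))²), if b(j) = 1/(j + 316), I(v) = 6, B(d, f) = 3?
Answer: -419593512/25 ≈ -1.6784e+7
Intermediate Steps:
O = -⅖ (O = 2*(-⅕) = -⅖ ≈ -0.40000)
b(j) = 1/(316 + j)
-48318/b((O + I(B(0, 1)))²) = -(15268488 + 48318*(-⅖ + 6)²) = -48318/(1/(316 + (28/5)²)) = -48318/(1/(316 + 784/25)) = -48318/(1/(8684/25)) = -48318/25/8684 = -48318*8684/25 = -419593512/25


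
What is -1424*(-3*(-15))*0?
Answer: 0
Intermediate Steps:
-1424*(-3*(-15))*0 = -64080*0 = -1424*0 = 0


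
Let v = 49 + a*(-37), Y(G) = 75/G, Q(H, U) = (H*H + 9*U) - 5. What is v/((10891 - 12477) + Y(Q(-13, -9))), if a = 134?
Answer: 407447/131563 ≈ 3.0970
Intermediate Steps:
Q(H, U) = -5 + H² + 9*U (Q(H, U) = (H² + 9*U) - 5 = -5 + H² + 9*U)
v = -4909 (v = 49 + 134*(-37) = 49 - 4958 = -4909)
v/((10891 - 12477) + Y(Q(-13, -9))) = -4909/((10891 - 12477) + 75/(-5 + (-13)² + 9*(-9))) = -4909/(-1586 + 75/(-5 + 169 - 81)) = -4909/(-1586 + 75/83) = -4909/(-131563/83) = -4909*(-83/131563) = 407447/131563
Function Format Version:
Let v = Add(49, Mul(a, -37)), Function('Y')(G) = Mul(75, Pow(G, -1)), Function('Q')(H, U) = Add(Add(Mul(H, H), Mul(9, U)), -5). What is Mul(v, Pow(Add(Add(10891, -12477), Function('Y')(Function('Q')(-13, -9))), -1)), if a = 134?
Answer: Rational(407447, 131563) ≈ 3.0970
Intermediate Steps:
Function('Q')(H, U) = Add(-5, Pow(H, 2), Mul(9, U)) (Function('Q')(H, U) = Add(Add(Pow(H, 2), Mul(9, U)), -5) = Add(-5, Pow(H, 2), Mul(9, U)))
v = -4909 (v = Add(49, Mul(134, -37)) = Add(49, -4958) = -4909)
Mul(v, Pow(Add(Add(10891, -12477), Function('Y')(Function('Q')(-13, -9))), -1)) = Mul(-4909, Pow(Add(Add(10891, -12477), Mul(75, Pow(Add(-5, Pow(-13, 2), Mul(9, -9)), -1))), -1)) = Mul(-4909, Pow(Add(-1586, Mul(75, Pow(Add(-5, 169, -81), -1))), -1)) = Mul(-4909, Pow(Add(-1586, Mul(75, Pow(83, -1))), -1)) = Mul(-4909, Pow(Add(-1586, Mul(75, Rational(1, 83))), -1)) = Mul(-4909, Pow(Add(-1586, Rational(75, 83)), -1)) = Mul(-4909, Pow(Rational(-131563, 83), -1)) = Mul(-4909, Rational(-83, 131563)) = Rational(407447, 131563)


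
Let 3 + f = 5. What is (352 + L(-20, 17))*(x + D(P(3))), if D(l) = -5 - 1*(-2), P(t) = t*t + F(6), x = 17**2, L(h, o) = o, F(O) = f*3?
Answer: 105534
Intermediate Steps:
f = 2 (f = -3 + 5 = 2)
F(O) = 6 (F(O) = 2*3 = 6)
x = 289
P(t) = 6 + t**2 (P(t) = t*t + 6 = t**2 + 6 = 6 + t**2)
D(l) = -3 (D(l) = -5 + 2 = -3)
(352 + L(-20, 17))*(x + D(P(3))) = (352 + 17)*(289 - 3) = 369*286 = 105534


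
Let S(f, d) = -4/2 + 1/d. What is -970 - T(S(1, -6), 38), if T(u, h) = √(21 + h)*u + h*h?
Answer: -2414 + 13*√59/6 ≈ -2397.4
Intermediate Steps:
S(f, d) = -2 + 1/d (S(f, d) = -4*½ + 1/d = -2 + 1/d)
T(u, h) = h² + u*√(21 + h) (T(u, h) = u*√(21 + h) + h² = h² + u*√(21 + h))
-970 - T(S(1, -6), 38) = -970 - (38² + (-2 + 1/(-6))*√(21 + 38)) = -970 - (1444 + (-2 - ⅙)*√59) = -970 - (1444 - 13*√59/6) = -970 + (-1444 + 13*√59/6) = -2414 + 13*√59/6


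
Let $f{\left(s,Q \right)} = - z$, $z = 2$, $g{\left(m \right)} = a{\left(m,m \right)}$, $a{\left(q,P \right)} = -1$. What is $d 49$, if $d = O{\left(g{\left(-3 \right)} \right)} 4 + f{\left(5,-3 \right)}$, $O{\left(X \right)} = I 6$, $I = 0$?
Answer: $-98$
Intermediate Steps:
$g{\left(m \right)} = -1$
$O{\left(X \right)} = 0$ ($O{\left(X \right)} = 0 \cdot 6 = 0$)
$f{\left(s,Q \right)} = -2$ ($f{\left(s,Q \right)} = \left(-1\right) 2 = -2$)
$d = -2$ ($d = 0 \cdot 4 - 2 = 0 - 2 = -2$)
$d 49 = \left(-2\right) 49 = -98$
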